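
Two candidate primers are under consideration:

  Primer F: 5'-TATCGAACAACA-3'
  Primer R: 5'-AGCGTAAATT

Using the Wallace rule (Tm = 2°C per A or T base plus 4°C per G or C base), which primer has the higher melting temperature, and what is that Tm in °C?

Primer F, 32°C

Primer F: A+T=8, G+C=4 → Tm = 2(8)+4(4) = 32°C
Primer R: A+T=7, G+C=3 → Tm = 2(7)+4(3) = 26°C
32°C vs 26°C → primer F is higher.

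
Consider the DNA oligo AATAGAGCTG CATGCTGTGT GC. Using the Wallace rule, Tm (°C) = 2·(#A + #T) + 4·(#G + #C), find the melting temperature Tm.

66°C

Counting bases: G=7, T=6, A=5, C=4
A+T = 11, G+C = 11
Tm = 2(11) + 4(11) = 22 + 44 = 66°C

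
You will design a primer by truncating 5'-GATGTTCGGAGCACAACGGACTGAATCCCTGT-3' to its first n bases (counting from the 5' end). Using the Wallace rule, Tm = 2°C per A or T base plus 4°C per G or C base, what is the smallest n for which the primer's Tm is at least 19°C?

n = 7

First 6 bases: GATGTT → Tm = 16°C (< 19°C)
First 7 bases: GATGTTC → Tm = 20°C (≥ 19°C)
Since every base adds ≥2°C, Tm only increases with n, so the threshold is first crossed at n = 7.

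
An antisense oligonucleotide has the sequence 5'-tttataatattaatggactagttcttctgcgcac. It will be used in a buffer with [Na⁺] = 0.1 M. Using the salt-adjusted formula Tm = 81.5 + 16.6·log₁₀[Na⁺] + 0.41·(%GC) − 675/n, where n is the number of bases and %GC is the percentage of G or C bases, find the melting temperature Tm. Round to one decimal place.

Length n = 34. Scanning the sequence gives T=14, C=6, G=5, A=9.
G+C = 11, so %GC = 11/34 × 100 = 32.353%
Salt term: 16.6 × (-1) = -16.6
GC term: 0.41 × 32.353 = 13.265; length term: −675/34 = −19.853
Tm = 81.5 + (-16.6) + 13.265 − 19.853 = 58.312 → 58.3°C

58.3°C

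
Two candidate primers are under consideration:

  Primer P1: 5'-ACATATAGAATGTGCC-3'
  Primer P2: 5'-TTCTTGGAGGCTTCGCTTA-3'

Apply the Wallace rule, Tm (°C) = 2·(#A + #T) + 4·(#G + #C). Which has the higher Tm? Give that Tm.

Primer P2, 56°C

Primer P1: A+T=10, G+C=6 → Tm = 2(10)+4(6) = 44°C
Primer P2: A+T=10, G+C=9 → Tm = 2(10)+4(9) = 56°C
44°C vs 56°C → primer P2 is higher.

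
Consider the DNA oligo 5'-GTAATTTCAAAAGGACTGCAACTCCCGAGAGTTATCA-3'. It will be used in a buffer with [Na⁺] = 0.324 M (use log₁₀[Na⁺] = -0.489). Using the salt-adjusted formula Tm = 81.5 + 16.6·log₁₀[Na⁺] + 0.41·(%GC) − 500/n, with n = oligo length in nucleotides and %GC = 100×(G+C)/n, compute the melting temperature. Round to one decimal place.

76.5°C

Length n = 37. T=9, A=13, G=7, C=8
G+C = 15, so %GC = 15/37 × 100 = 40.541%
Salt term: 16.6 × (-0.489) = -8.117
GC term: 0.41 × 40.541 = 16.622; length term: −500/37 = −13.514
Tm = 81.5 + (-8.117) + 16.622 − 13.514 = 76.491 → 76.5°C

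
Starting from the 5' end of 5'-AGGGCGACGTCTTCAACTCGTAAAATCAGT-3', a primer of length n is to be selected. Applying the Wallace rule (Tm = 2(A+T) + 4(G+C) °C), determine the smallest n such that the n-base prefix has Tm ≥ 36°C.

n = 11

First 10 bases: AGGGCGACGT → Tm = 34°C (< 36°C)
First 11 bases: AGGGCGACGTC → Tm = 38°C (≥ 36°C)
Each additional base adds 2°C (A/T) or 4°C (G/C), so Tm is non-decreasing in n; n = 11 is the first length to reach 36°C.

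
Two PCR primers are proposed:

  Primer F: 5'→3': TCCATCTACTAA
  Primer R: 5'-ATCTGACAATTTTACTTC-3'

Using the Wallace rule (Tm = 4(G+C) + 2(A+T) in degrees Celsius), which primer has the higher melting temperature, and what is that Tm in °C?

Primer F: A+T=8, G+C=4 → Tm = 2(8)+4(4) = 32°C
Primer R: A+T=13, G+C=5 → Tm = 2(13)+4(5) = 46°C
32°C vs 46°C → primer R is higher.

Primer R, 46°C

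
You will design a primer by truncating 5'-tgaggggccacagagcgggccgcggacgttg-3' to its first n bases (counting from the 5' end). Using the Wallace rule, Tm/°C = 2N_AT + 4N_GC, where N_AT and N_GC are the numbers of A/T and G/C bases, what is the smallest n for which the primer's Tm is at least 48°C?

n = 15

First 14 bases: TGAGGGGCCACAGA → Tm = 46°C (< 48°C)
First 15 bases: TGAGGGGCCACAGAG → Tm = 50°C (≥ 48°C)
Since every base adds ≥2°C, Tm only increases with n, so the threshold is first crossed at n = 15.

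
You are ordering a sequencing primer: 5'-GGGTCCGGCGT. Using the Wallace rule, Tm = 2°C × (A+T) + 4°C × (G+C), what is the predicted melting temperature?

Base counts: A=0, C=3, T=2, G=6
AT pairs contribute 2, GC pairs contribute 9.
Tm = 4·9 + 2·2 = 36 + 4 = 40°C

40°C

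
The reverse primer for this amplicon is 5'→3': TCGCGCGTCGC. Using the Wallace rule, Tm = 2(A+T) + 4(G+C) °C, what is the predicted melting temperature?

40°C

Scanning the sequence gives G=4, C=5, A=0, T=2.
A+T = 2, G+C = 9
Tm = 2(2) + 4(9) = 4 + 36 = 40°C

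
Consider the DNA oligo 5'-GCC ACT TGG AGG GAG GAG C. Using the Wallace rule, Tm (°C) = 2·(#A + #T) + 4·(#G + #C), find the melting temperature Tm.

Counting bases: C=4, T=2, A=4, G=9
So N_AT = 6 and N_GC = 13.
Tm = 2(6) + 4(13) = 12 + 52 = 64°C

64°C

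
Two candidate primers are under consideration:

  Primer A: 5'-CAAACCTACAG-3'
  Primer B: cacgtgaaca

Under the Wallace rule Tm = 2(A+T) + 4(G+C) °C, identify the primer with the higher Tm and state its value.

Primer A, 32°C

Primer A: A+T=6, G+C=5 → Tm = 2(6)+4(5) = 32°C
Primer B: A+T=5, G+C=5 → Tm = 2(5)+4(5) = 30°C
32°C vs 30°C → primer A is higher.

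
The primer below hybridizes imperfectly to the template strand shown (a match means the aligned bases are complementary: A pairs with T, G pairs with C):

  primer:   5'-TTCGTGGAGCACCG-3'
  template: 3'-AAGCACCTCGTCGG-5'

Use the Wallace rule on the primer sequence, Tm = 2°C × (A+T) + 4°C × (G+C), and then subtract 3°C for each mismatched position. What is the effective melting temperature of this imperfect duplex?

Primer base counts: A=2, T=3, G=5, C=4 → A+T=5, G+C=9
Perfect-match Tm = 2(5) + 4(9) = 10 + 36 = 46°C
Mismatches (positions where the bases are not complementary): 2 (at positions 12, 14)
Effective Tm = 46 − 2×3 = 46 − 6 = 40°C

40°C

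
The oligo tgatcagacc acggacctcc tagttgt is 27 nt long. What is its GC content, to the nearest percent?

T=7, C=8, G=6, A=6
G+C = 6 + 8 = 14 out of 27 bases
%GC = 14/27 × 100 = 51.85% ≈ 52%

52%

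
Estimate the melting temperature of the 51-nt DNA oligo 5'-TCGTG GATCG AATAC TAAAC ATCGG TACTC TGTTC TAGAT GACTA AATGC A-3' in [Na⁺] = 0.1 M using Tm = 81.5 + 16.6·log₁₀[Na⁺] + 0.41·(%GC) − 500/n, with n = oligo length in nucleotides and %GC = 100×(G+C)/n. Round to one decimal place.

71.2°C

Length n = 51. Base counts: G=10, T=15, A=16, C=10
G+C = 20, so %GC = 20/51 × 100 = 39.216%
Salt term: 16.6 × (-1) = -16.6
GC term: 0.41 × 39.216 = 16.079; length term: −500/51 = −9.804
Tm = 81.5 + (-16.6) + 16.079 − 9.804 = 71.175 → 71.2°C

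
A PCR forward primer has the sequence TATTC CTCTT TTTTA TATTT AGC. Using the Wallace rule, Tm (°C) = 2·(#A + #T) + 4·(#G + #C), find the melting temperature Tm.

Base counts: A=4, C=4, T=14, G=1
So N_AT = 18 and N_GC = 5.
Tm = 4·5 + 2·18 = 20 + 36 = 56°C

56°C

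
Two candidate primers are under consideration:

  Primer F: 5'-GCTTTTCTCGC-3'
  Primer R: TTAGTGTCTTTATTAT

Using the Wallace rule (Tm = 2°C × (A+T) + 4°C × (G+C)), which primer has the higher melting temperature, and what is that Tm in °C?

Primer F: A+T=5, G+C=6 → Tm = 2(5)+4(6) = 34°C
Primer R: A+T=13, G+C=3 → Tm = 2(13)+4(3) = 38°C
34°C vs 38°C → primer R is higher.

Primer R, 38°C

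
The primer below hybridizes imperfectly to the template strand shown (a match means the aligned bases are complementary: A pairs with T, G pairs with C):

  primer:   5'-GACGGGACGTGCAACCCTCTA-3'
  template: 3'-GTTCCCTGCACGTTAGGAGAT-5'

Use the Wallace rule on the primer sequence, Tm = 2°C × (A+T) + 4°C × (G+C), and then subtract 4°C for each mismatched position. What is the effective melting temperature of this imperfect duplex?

56°C

Primer base counts: A=5, T=3, G=6, C=7 → A+T=8, G+C=13
Perfect-match Tm = 2(8) + 4(13) = 16 + 52 = 68°C
Mismatches (positions where the bases are not complementary): 3 (at positions 1, 3, 15)
Effective Tm = 68 − 3×4 = 68 − 12 = 56°C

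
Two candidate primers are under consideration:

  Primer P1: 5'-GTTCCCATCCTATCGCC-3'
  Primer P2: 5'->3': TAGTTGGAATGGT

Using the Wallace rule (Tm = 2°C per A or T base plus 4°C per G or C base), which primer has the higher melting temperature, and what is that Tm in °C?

Primer P1, 54°C

Primer P1: A+T=7, G+C=10 → Tm = 2(7)+4(10) = 54°C
Primer P2: A+T=8, G+C=5 → Tm = 2(8)+4(5) = 36°C
54°C vs 36°C → primer P1 is higher.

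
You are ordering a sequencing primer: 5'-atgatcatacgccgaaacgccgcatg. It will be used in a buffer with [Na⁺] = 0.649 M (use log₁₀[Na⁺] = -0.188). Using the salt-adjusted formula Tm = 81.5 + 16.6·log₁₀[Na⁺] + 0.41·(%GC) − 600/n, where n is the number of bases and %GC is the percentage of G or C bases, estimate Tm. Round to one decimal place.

Length n = 26. Base counts: T=4, A=8, G=6, C=8
G+C = 14, so %GC = 14/26 × 100 = 53.846%
Salt term: 16.6 × (-0.188) = -3.121
GC term: 0.41 × 53.846 = 22.077; length term: −600/26 = −23.077
Tm = 81.5 + (-3.121) + 22.077 − 23.077 = 77.379 → 77.4°C

77.4°C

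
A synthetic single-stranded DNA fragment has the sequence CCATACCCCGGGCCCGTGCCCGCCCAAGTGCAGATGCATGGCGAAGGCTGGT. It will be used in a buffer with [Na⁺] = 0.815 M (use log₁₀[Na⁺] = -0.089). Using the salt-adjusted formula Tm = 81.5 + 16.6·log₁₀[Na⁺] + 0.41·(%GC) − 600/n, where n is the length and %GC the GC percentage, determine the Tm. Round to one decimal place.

Length n = 52. Base counts: G=17, C=19, T=7, A=9
G+C = 36, so %GC = 36/52 × 100 = 69.231%
Salt term: 16.6 × (-0.089) = -1.477
GC term: 0.41 × 69.231 = 28.385; length term: −600/52 = −11.538
Tm = 81.5 + (-1.477) + 28.385 − 11.538 = 96.87 → 96.9°C

96.9°C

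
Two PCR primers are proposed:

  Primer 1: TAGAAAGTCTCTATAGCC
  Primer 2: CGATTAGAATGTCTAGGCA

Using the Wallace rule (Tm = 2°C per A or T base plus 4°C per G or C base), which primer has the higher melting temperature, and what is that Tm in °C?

Primer 2, 54°C

Primer 1: A+T=11, G+C=7 → Tm = 2(11)+4(7) = 50°C
Primer 2: A+T=11, G+C=8 → Tm = 2(11)+4(8) = 54°C
50°C vs 54°C → primer 2 is higher.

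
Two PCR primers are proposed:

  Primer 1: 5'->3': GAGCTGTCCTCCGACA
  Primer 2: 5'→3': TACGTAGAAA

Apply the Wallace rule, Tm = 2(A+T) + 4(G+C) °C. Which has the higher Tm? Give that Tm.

Primer 1: A+T=6, G+C=10 → Tm = 2(6)+4(10) = 52°C
Primer 2: A+T=7, G+C=3 → Tm = 2(7)+4(3) = 26°C
52°C vs 26°C → primer 1 is higher.

Primer 1, 52°C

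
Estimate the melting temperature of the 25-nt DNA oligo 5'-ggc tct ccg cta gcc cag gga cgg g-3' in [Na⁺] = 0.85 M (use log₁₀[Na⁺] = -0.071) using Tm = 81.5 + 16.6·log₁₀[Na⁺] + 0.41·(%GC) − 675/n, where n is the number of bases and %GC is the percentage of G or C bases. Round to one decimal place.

Length n = 25. Scanning the sequence gives G=10, C=9, T=3, A=3.
G+C = 19, so %GC = 19/25 × 100 = 76%
Salt term: 16.6 × (-0.071) = -1.179
GC term: 0.41 × 76 = 31.16; length term: −675/25 = −27
Tm = 81.5 + (-1.179) + 31.16 − 27 = 84.481 → 84.5°C

84.5°C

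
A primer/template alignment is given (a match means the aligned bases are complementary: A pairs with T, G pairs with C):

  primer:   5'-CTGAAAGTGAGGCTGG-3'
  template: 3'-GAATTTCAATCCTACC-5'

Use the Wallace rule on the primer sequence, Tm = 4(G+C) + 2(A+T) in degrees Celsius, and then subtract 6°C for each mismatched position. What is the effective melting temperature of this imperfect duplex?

Primer base counts: A=4, T=3, G=7, C=2 → A+T=7, G+C=9
Perfect-match Tm = 2(7) + 4(9) = 14 + 36 = 50°C
Mismatches (positions where the bases are not complementary): 3 (at positions 3, 9, 13)
Effective Tm = 50 − 3×6 = 50 − 18 = 32°C

32°C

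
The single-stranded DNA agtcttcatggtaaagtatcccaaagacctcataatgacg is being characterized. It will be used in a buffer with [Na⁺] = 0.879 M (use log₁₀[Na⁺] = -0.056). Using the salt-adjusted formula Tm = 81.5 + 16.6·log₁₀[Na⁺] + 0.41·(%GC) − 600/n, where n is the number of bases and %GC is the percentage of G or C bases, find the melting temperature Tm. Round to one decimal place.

82.0°C

Length n = 40. C=9, G=7, T=10, A=14
G+C = 16, so %GC = 16/40 × 100 = 40%
Salt term: 16.6 × (-0.056) = -0.93
GC term: 0.41 × 40 = 16.4; length term: −600/40 = −15
Tm = 81.5 + (-0.93) + 16.4 − 15 = 81.97 → 82.0°C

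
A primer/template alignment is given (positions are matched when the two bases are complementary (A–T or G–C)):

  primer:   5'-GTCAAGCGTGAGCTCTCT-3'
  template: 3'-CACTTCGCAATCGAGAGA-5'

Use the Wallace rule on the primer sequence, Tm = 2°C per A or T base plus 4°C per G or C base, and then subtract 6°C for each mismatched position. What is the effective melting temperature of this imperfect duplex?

44°C

Primer base counts: A=3, T=5, G=5, C=5 → A+T=8, G+C=10
Perfect-match Tm = 2(8) + 4(10) = 16 + 40 = 56°C
Mismatches (positions where the bases are not complementary): 2 (at positions 3, 10)
Effective Tm = 56 − 2×6 = 56 − 12 = 44°C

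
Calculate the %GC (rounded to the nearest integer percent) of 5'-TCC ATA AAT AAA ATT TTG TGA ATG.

21%

G=3, C=2, T=9, A=10
G+C = 3 + 2 = 5 out of 24 bases
%GC = 5/24 × 100 = 20.83% ≈ 21%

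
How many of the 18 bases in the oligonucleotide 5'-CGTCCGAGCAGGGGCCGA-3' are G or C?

14

C=6, A=3, T=1, G=8
Total G or C: 8 + 6 = 14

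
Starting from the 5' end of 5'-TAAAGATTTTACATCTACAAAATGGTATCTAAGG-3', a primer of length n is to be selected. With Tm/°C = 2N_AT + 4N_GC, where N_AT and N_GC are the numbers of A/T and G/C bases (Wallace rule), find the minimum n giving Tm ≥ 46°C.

n = 19

First 18 bases: TAAAGATTTTACATCTAC → Tm = 44°C (< 46°C)
First 19 bases: TAAAGATTTTACATCTACA → Tm = 46°C (≥ 46°C)
Since every base adds ≥2°C, Tm only increases with n, so the threshold is first crossed at n = 19.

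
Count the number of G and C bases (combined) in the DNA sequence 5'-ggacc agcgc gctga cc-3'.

13

T=1, A=3, G=6, C=7
Total G or C: 6 + 7 = 13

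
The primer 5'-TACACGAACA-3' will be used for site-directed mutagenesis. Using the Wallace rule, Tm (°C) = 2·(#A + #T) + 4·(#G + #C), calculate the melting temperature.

G=1, C=3, A=5, T=1
So N_AT = 6 and N_GC = 4.
Tm = 2×6 + 4×4 = 28°C

28°C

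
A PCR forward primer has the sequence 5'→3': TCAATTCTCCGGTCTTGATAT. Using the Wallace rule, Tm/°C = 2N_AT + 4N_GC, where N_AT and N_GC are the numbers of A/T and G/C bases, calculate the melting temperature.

58°C

C=5, T=9, A=4, G=3
So N_AT = 13 and N_GC = 8.
Tm = 4·8 + 2·13 = 32 + 26 = 58°C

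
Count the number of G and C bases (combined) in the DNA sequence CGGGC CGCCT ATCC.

T=2, G=4, A=1, C=7
Total G or C: 4 + 7 = 11

11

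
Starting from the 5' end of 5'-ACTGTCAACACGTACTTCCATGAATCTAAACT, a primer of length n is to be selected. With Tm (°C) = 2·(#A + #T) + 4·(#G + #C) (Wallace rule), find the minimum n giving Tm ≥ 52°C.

n = 18

First 17 bases: ACTGTCAACACGTACTT → Tm = 48°C (< 52°C)
First 18 bases: ACTGTCAACACGTACTTC → Tm = 52°C (≥ 52°C)
Since every base adds ≥2°C, Tm only increases with n, so the threshold is first crossed at n = 18.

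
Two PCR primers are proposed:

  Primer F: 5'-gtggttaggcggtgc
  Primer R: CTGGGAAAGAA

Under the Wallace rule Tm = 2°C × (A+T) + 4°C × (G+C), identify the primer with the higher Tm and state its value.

Primer F: A+T=5, G+C=10 → Tm = 2(5)+4(10) = 50°C
Primer R: A+T=6, G+C=5 → Tm = 2(6)+4(5) = 32°C
50°C vs 32°C → primer F is higher.

Primer F, 50°C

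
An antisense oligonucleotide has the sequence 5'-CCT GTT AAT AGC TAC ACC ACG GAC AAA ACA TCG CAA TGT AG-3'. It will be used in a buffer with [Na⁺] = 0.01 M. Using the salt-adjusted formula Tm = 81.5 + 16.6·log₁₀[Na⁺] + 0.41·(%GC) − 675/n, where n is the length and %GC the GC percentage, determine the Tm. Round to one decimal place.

Length n = 41. Scanning the sequence gives C=11, A=15, G=7, T=8.
G+C = 18, so %GC = 18/41 × 100 = 43.902%
Salt term: 16.6 × (-2) = -33.2
GC term: 0.41 × 43.902 = 18; length term: −675/41 = −16.463
Tm = 81.5 + (-33.2) + 18 − 16.463 = 49.837 → 49.8°C

49.8°C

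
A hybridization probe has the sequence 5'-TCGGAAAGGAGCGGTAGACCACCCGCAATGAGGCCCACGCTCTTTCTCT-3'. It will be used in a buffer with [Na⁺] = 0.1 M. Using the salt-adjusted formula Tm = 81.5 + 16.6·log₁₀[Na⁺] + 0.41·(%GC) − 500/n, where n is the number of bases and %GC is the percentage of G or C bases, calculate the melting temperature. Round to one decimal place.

79.0°C

Length n = 49. T=9, G=13, C=16, A=11
G+C = 29, so %GC = 29/49 × 100 = 59.184%
Salt term: 16.6 × (-1) = -16.6
GC term: 0.41 × 59.184 = 24.265; length term: −500/49 = −10.204
Tm = 81.5 + (-16.6) + 24.265 − 10.204 = 78.961 → 79.0°C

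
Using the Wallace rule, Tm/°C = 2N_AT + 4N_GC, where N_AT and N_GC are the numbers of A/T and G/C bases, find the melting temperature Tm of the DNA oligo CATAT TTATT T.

24°C

G=0, A=3, C=1, T=7
So N_AT = 10 and N_GC = 1.
Tm = 4·1 + 2·10 = 4 + 20 = 24°C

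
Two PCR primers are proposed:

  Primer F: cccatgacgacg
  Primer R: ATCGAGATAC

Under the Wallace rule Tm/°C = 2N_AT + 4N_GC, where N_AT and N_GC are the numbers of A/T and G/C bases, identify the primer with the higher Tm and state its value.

Primer F, 40°C

Primer F: A+T=4, G+C=8 → Tm = 2(4)+4(8) = 40°C
Primer R: A+T=6, G+C=4 → Tm = 2(6)+4(4) = 28°C
40°C vs 28°C → primer F is higher.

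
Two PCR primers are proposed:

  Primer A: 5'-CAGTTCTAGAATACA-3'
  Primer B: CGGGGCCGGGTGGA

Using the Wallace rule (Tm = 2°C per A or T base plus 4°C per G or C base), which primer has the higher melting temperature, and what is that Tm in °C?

Primer A: A+T=10, G+C=5 → Tm = 2(10)+4(5) = 40°C
Primer B: A+T=2, G+C=12 → Tm = 2(2)+4(12) = 52°C
40°C vs 52°C → primer B is higher.

Primer B, 52°C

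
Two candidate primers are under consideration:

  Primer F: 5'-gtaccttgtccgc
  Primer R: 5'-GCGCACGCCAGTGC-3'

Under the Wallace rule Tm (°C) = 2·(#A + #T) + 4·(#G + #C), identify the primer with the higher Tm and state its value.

Primer R, 50°C

Primer F: A+T=5, G+C=8 → Tm = 2(5)+4(8) = 42°C
Primer R: A+T=3, G+C=11 → Tm = 2(3)+4(11) = 50°C
42°C vs 50°C → primer R is higher.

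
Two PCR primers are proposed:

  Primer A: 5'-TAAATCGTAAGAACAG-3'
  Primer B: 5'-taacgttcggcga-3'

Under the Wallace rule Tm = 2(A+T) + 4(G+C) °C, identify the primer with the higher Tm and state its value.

Primer A: A+T=11, G+C=5 → Tm = 2(11)+4(5) = 42°C
Primer B: A+T=6, G+C=7 → Tm = 2(6)+4(7) = 40°C
42°C vs 40°C → primer A is higher.

Primer A, 42°C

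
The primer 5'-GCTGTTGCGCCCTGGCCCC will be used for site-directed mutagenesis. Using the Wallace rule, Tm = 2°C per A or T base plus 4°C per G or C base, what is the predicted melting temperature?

68°C

T=4, C=9, G=6, A=0
A+T = 4, G+C = 15
Tm = 4·15 + 2·4 = 60 + 8 = 68°C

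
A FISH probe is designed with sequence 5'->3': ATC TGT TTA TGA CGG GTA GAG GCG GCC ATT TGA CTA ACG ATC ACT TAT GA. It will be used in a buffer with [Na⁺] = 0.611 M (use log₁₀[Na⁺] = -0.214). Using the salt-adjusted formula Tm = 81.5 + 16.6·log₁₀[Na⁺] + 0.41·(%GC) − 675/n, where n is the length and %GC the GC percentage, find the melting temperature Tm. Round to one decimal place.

82.5°C

Length n = 50. Scanning the sequence gives T=15, A=13, C=9, G=13.
G+C = 22, so %GC = 22/50 × 100 = 44%
Salt term: 16.6 × (-0.214) = -3.552
GC term: 0.41 × 44 = 18.04; length term: −675/50 = −13.5
Tm = 81.5 + (-3.552) + 18.04 − 13.5 = 82.488 → 82.5°C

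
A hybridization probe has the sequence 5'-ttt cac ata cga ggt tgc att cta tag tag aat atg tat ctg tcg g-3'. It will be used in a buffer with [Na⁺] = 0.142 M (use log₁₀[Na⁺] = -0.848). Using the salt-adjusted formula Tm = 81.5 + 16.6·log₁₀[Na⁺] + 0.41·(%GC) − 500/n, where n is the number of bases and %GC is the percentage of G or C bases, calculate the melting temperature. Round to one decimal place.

Length n = 46. Counting bases: C=7, G=10, T=17, A=12
G+C = 17, so %GC = 17/46 × 100 = 36.957%
Salt term: 16.6 × (-0.848) = -14.077
GC term: 0.41 × 36.957 = 15.152; length term: −500/46 = −10.87
Tm = 81.5 + (-14.077) + 15.152 − 10.87 = 71.705 → 71.7°C

71.7°C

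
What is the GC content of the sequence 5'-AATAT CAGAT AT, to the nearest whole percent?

17%

Base counts: A=6, G=1, T=4, C=1
G+C = 1 + 1 = 2 out of 12 bases
%GC = 2/12 × 100 = 16.67% ≈ 17%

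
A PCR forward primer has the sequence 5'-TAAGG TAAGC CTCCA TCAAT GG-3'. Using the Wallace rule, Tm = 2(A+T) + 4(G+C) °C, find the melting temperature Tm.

Counting bases: C=5, T=5, A=7, G=5
A+T = 12, G+C = 10
Tm = 2×12 + 4×10 = 64°C

64°C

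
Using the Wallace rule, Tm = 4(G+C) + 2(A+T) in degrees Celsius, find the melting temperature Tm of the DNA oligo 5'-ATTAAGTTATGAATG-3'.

Base counts: T=6, G=3, A=6, C=0
A+T = 12, G+C = 3
Tm = 2(12) + 4(3) = 24 + 12 = 36°C

36°C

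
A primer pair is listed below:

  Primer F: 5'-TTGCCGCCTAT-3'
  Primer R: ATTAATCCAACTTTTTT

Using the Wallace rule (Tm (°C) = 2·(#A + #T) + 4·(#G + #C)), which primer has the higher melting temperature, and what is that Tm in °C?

Primer R, 40°C

Primer F: A+T=5, G+C=6 → Tm = 2(5)+4(6) = 34°C
Primer R: A+T=14, G+C=3 → Tm = 2(14)+4(3) = 40°C
34°C vs 40°C → primer R is higher.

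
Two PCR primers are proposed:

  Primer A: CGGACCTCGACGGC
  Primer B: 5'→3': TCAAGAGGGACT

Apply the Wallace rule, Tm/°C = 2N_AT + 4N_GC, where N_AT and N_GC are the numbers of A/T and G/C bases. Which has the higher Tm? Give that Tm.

Primer A, 50°C

Primer A: A+T=3, G+C=11 → Tm = 2(3)+4(11) = 50°C
Primer B: A+T=6, G+C=6 → Tm = 2(6)+4(6) = 36°C
50°C vs 36°C → primer A is higher.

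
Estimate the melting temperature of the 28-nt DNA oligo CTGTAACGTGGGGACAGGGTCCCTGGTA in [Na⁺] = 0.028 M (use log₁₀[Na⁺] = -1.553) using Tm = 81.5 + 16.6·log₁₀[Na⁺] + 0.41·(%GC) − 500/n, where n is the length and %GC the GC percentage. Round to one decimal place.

62.8°C

Length n = 28. Counting bases: G=11, T=6, C=6, A=5
G+C = 17, so %GC = 17/28 × 100 = 60.714%
Salt term: 16.6 × (-1.553) = -25.78
GC term: 0.41 × 60.714 = 24.893; length term: −500/28 = −17.857
Tm = 81.5 + (-25.78) + 24.893 − 17.857 = 62.756 → 62.8°C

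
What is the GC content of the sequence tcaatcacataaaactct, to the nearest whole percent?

28%

A=8, C=5, T=5, G=0
G+C = 0 + 5 = 5 out of 18 bases
%GC = 5/18 × 100 = 27.78% ≈ 28%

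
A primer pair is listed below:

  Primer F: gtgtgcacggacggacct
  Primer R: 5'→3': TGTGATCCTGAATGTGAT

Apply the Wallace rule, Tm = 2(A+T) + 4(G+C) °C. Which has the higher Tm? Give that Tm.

Primer F, 60°C

Primer F: A+T=6, G+C=12 → Tm = 2(6)+4(12) = 60°C
Primer R: A+T=11, G+C=7 → Tm = 2(11)+4(7) = 50°C
60°C vs 50°C → primer F is higher.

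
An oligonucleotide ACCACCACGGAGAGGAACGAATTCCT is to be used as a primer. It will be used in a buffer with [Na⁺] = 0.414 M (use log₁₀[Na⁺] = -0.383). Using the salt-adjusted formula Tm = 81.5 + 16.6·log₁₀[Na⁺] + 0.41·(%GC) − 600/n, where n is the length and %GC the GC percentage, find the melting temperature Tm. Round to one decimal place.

Length n = 26. Base counts: T=3, A=9, C=8, G=6
G+C = 14, so %GC = 14/26 × 100 = 53.846%
Salt term: 16.6 × (-0.383) = -6.358
GC term: 0.41 × 53.846 = 22.077; length term: −600/26 = −23.077
Tm = 81.5 + (-6.358) + 22.077 − 23.077 = 74.142 → 74.1°C

74.1°C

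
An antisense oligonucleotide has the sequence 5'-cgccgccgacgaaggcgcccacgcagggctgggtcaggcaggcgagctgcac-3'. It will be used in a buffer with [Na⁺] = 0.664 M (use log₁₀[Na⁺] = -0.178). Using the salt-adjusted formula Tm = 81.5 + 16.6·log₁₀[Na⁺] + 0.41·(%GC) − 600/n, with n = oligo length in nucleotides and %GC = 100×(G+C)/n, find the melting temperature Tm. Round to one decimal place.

Length n = 52. Base counts: C=19, A=9, T=3, G=21
G+C = 40, so %GC = 40/52 × 100 = 76.923%
Salt term: 16.6 × (-0.178) = -2.955
GC term: 0.41 × 76.923 = 31.538; length term: −600/52 = −11.538
Tm = 81.5 + (-2.955) + 31.538 − 11.538 = 98.545 → 98.5°C

98.5°C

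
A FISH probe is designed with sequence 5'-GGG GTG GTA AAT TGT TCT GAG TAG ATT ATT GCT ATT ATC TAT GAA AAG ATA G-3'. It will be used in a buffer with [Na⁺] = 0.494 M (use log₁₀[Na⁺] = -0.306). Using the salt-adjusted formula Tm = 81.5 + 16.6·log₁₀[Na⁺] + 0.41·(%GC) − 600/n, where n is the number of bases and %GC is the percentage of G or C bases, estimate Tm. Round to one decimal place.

Length n = 52. Scanning the sequence gives G=14, T=19, C=3, A=16.
G+C = 17, so %GC = 17/52 × 100 = 32.692%
Salt term: 16.6 × (-0.306) = -5.08
GC term: 0.41 × 32.692 = 13.404; length term: −600/52 = −11.538
Tm = 81.5 + (-5.08) + 13.404 − 11.538 = 78.286 → 78.3°C

78.3°C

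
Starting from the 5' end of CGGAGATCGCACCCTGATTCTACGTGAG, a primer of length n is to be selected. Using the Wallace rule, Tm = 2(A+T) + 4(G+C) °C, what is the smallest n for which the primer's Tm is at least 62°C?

n = 20

First 19 bases: CGGAGATCGCACCCTGATT → Tm = 60°C (< 62°C)
First 20 bases: CGGAGATCGCACCCTGATTC → Tm = 64°C (≥ 62°C)
Each additional base adds 2°C (A/T) or 4°C (G/C), so Tm is non-decreasing in n; n = 20 is the first length to reach 62°C.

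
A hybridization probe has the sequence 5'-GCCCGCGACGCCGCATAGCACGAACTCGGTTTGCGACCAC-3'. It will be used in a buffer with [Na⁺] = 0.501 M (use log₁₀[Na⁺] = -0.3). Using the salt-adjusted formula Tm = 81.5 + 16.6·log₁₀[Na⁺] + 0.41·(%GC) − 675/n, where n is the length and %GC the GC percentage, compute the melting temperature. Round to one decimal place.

Length n = 40. C=16, G=11, A=8, T=5
G+C = 27, so %GC = 27/40 × 100 = 67.5%
Salt term: 16.6 × (-0.3) = -4.98
GC term: 0.41 × 67.5 = 27.675; length term: −675/40 = −16.875
Tm = 81.5 + (-4.98) + 27.675 − 16.875 = 87.32 → 87.3°C

87.3°C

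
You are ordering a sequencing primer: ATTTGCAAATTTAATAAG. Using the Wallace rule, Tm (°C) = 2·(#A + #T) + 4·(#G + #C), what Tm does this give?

42°C

Counting bases: T=7, A=8, C=1, G=2
A+T = 15, G+C = 3
Tm = 2(15) + 4(3) = 30 + 12 = 42°C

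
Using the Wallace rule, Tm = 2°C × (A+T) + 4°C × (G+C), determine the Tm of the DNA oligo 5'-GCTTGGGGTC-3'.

34°C

Scanning the sequence gives C=2, G=5, A=0, T=3.
A+T = 3, G+C = 7
Tm = 2(3) + 4(7) = 6 + 28 = 34°C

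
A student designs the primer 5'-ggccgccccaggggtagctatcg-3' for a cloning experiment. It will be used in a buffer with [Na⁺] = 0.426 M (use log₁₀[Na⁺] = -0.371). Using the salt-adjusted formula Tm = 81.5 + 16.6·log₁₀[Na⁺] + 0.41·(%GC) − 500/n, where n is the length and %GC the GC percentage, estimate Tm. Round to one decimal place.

83.9°C

Length n = 23. Base counts: A=3, T=3, C=8, G=9
G+C = 17, so %GC = 17/23 × 100 = 73.913%
Salt term: 16.6 × (-0.371) = -6.159
GC term: 0.41 × 73.913 = 30.304; length term: −500/23 = −21.739
Tm = 81.5 + (-6.159) + 30.304 − 21.739 = 83.906 → 83.9°C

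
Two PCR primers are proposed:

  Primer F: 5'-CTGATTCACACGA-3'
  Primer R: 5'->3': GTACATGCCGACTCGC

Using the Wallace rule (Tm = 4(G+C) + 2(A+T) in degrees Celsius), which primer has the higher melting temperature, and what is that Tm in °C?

Primer F: A+T=7, G+C=6 → Tm = 2(7)+4(6) = 38°C
Primer R: A+T=6, G+C=10 → Tm = 2(6)+4(10) = 52°C
38°C vs 52°C → primer R is higher.

Primer R, 52°C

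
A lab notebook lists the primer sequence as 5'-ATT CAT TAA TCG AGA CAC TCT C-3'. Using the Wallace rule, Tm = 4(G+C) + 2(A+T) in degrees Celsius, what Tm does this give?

60°C

Counting bases: A=7, G=2, C=6, T=7
A+T = 14, G+C = 8
Tm = 2×14 + 4×8 = 60°C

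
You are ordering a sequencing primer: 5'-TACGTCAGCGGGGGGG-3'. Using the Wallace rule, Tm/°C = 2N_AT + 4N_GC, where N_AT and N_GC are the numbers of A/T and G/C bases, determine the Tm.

Base counts: C=3, T=2, G=9, A=2
A+T = 4, G+C = 12
Tm = 4·12 + 2·4 = 48 + 8 = 56°C

56°C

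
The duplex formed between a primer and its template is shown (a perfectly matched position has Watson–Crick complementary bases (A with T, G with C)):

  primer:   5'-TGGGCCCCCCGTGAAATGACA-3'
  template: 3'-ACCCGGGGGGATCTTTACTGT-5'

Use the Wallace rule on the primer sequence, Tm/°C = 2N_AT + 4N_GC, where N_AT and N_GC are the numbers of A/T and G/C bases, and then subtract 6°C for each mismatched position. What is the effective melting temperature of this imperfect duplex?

56°C

Primer base counts: A=5, T=3, G=6, C=7 → A+T=8, G+C=13
Perfect-match Tm = 2(8) + 4(13) = 16 + 52 = 68°C
Mismatches (positions where the bases are not complementary): 2 (at positions 11, 12)
Effective Tm = 68 − 2×6 = 68 − 12 = 56°C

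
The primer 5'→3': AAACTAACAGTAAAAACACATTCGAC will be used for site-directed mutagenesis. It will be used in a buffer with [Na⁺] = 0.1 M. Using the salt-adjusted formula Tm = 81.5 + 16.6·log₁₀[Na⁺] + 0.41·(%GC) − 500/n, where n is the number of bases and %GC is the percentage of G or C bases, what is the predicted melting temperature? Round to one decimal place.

58.3°C

Length n = 26. Counting bases: C=6, T=4, A=14, G=2
G+C = 8, so %GC = 8/26 × 100 = 30.769%
Salt term: 16.6 × (-1) = -16.6
GC term: 0.41 × 30.769 = 12.615; length term: −500/26 = −19.231
Tm = 81.5 + (-16.6) + 12.615 − 19.231 = 58.284 → 58.3°C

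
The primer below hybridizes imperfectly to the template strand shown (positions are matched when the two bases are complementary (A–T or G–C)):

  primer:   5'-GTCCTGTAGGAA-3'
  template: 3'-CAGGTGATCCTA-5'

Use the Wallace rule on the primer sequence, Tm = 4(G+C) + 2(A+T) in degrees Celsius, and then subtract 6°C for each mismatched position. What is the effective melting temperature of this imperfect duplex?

Primer base counts: A=3, T=3, G=4, C=2 → A+T=6, G+C=6
Perfect-match Tm = 2(6) + 4(6) = 12 + 24 = 36°C
Mismatches (positions where the bases are not complementary): 3 (at positions 5, 6, 12)
Effective Tm = 36 − 3×6 = 36 − 18 = 18°C

18°C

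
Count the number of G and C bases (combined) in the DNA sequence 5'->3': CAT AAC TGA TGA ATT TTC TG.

6

Counting bases: C=3, T=8, G=3, A=6
G+C = 3 + 3 = 6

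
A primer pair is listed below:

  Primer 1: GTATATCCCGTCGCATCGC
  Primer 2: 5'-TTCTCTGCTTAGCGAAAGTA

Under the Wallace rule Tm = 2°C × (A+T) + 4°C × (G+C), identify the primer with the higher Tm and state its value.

Primer 1, 60°C

Primer 1: A+T=8, G+C=11 → Tm = 2(8)+4(11) = 60°C
Primer 2: A+T=12, G+C=8 → Tm = 2(12)+4(8) = 56°C
60°C vs 56°C → primer 1 is higher.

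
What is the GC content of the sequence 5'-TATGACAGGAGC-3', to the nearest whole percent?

Base counts: T=2, C=2, A=4, G=4
G+C = 4 + 2 = 6 out of 12 bases
%GC = 6/12 × 100 = 50% ≈ 50%

50%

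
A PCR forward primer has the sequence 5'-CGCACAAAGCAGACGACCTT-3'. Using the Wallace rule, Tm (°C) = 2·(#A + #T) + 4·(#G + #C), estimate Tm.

A=7, C=7, G=4, T=2
AT pairs contribute 9, GC pairs contribute 11.
Tm = 2×9 + 4×11 = 62°C

62°C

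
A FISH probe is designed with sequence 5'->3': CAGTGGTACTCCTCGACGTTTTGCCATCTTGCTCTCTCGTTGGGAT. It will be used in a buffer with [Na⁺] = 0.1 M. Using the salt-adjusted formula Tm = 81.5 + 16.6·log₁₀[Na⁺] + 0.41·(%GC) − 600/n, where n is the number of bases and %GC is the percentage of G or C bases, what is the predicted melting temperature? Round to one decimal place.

73.2°C

Length n = 46. Counting bases: A=5, C=13, G=11, T=17
G+C = 24, so %GC = 24/46 × 100 = 52.174%
Salt term: 16.6 × (-1) = -16.6
GC term: 0.41 × 52.174 = 21.391; length term: −600/46 = −13.043
Tm = 81.5 + (-16.6) + 21.391 − 13.043 = 73.248 → 73.2°C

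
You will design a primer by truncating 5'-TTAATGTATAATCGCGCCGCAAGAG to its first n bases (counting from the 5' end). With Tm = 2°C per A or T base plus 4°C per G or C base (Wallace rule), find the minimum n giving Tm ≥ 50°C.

First 17 bases: TTAATGTATAATCGCGC → Tm = 46°C (< 50°C)
First 18 bases: TTAATGTATAATCGCGCC → Tm = 50°C (≥ 50°C)
Since every base adds ≥2°C, Tm only increases with n, so the threshold is first crossed at n = 18.

n = 18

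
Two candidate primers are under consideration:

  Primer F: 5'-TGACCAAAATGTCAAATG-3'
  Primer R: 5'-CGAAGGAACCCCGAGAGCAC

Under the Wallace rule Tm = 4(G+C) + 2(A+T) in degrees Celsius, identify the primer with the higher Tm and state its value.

Primer F: A+T=12, G+C=6 → Tm = 2(12)+4(6) = 48°C
Primer R: A+T=7, G+C=13 → Tm = 2(7)+4(13) = 66°C
48°C vs 66°C → primer R is higher.

Primer R, 66°C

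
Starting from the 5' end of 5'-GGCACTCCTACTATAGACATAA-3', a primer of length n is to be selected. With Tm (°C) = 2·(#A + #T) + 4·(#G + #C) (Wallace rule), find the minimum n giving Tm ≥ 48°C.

n = 16

First 15 bases: GGCACTCCTACTATA → Tm = 44°C (< 48°C)
First 16 bases: GGCACTCCTACTATAG → Tm = 48°C (≥ 48°C)
Since every base adds ≥2°C, Tm only increases with n, so the threshold is first crossed at n = 16.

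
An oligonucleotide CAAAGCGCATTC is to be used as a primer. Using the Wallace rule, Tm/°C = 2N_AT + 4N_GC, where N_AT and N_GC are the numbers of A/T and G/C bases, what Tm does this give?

36°C

Scanning the sequence gives C=4, A=4, G=2, T=2.
So N_AT = 6 and N_GC = 6.
Tm = 2(6) + 4(6) = 12 + 24 = 36°C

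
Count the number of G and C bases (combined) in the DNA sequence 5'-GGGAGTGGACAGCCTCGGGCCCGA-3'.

18

Base counts: A=4, G=11, C=7, T=2
G+C = 11 + 7 = 18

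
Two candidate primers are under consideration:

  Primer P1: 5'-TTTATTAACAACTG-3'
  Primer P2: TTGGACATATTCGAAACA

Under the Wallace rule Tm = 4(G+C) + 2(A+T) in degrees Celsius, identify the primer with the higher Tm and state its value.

Primer P2, 48°C

Primer P1: A+T=11, G+C=3 → Tm = 2(11)+4(3) = 34°C
Primer P2: A+T=12, G+C=6 → Tm = 2(12)+4(6) = 48°C
34°C vs 48°C → primer P2 is higher.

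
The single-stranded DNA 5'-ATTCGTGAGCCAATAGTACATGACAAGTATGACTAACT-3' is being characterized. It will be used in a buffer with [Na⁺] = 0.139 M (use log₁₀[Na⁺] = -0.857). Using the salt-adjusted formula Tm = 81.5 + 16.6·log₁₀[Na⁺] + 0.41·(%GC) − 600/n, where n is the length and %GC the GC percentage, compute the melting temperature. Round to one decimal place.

Length n = 38. Counting bases: G=7, C=7, T=10, A=14
G+C = 14, so %GC = 14/38 × 100 = 36.842%
Salt term: 16.6 × (-0.857) = -14.226
GC term: 0.41 × 36.842 = 15.105; length term: −600/38 = −15.789
Tm = 81.5 + (-14.226) + 15.105 − 15.789 = 66.59 → 66.6°C

66.6°C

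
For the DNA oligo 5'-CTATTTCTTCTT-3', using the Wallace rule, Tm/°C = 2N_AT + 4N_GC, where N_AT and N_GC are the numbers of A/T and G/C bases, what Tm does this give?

G=0, C=3, A=1, T=8
So N_AT = 9 and N_GC = 3.
Tm = 2×9 + 4×3 = 30°C

30°C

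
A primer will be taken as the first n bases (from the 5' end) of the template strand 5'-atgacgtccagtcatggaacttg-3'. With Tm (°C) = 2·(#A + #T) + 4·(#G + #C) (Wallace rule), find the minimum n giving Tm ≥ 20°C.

n = 7

First 6 bases: ATGACG → Tm = 18°C (< 20°C)
First 7 bases: ATGACGT → Tm = 20°C (≥ 20°C)
Since every base adds ≥2°C, Tm only increases with n, so the threshold is first crossed at n = 7.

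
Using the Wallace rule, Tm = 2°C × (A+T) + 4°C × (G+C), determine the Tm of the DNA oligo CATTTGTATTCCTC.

Counting bases: A=2, T=7, C=4, G=1
So N_AT = 9 and N_GC = 5.
Tm = 4·5 + 2·9 = 20 + 18 = 38°C

38°C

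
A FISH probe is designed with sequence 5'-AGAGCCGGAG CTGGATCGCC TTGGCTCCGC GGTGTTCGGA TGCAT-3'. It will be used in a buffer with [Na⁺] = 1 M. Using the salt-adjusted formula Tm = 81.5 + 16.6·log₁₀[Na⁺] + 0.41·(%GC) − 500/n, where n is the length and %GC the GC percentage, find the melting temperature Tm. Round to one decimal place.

Length n = 45. Scanning the sequence gives T=10, C=12, A=6, G=17.
G+C = 29, so %GC = 29/45 × 100 = 64.444%
Salt term: 16.6 × (0) = 0
GC term: 0.41 × 64.444 = 26.422; length term: −500/45 = −11.111
Tm = 81.5 + (0) + 26.422 − 11.111 = 96.811 → 96.8°C

96.8°C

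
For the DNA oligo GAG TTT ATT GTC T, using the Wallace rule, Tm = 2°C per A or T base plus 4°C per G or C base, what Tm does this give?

A=2, T=7, G=3, C=1
AT pairs contribute 9, GC pairs contribute 4.
Tm = 4·4 + 2·9 = 16 + 18 = 34°C

34°C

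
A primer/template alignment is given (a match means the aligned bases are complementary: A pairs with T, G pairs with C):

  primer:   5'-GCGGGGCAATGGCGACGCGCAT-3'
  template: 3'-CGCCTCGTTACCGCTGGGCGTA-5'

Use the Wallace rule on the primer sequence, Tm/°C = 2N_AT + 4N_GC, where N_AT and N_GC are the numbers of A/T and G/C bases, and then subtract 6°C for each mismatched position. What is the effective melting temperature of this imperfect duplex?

64°C

Primer base counts: A=4, T=2, G=10, C=6 → A+T=6, G+C=16
Perfect-match Tm = 2(6) + 4(16) = 12 + 64 = 76°C
Mismatches (positions where the bases are not complementary): 2 (at positions 5, 17)
Effective Tm = 76 − 2×6 = 76 − 12 = 64°C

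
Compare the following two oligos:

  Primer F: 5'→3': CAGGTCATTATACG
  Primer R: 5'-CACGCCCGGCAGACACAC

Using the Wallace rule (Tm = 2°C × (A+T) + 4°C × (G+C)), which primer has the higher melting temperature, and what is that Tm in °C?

Primer F: A+T=8, G+C=6 → Tm = 2(8)+4(6) = 40°C
Primer R: A+T=5, G+C=13 → Tm = 2(5)+4(13) = 62°C
40°C vs 62°C → primer R is higher.

Primer R, 62°C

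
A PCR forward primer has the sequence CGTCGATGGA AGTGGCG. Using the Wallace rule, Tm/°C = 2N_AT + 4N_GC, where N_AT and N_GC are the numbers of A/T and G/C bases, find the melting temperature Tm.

Base counts: A=3, T=3, C=3, G=8
A+T = 6, G+C = 11
Tm = 2×6 + 4×11 = 56°C

56°C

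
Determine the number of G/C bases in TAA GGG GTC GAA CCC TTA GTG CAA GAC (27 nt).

Scanning the sequence gives G=8, T=5, C=6, A=8.
G+C = 8 + 6 = 14

14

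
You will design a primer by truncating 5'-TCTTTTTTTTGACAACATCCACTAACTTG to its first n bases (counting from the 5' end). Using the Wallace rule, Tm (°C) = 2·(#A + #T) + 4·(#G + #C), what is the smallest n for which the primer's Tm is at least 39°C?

First 15 bases: TCTTTTTTTTGACAA → Tm = 36°C (< 39°C)
First 16 bases: TCTTTTTTTTGACAAC → Tm = 40°C (≥ 39°C)
Since every base adds ≥2°C, Tm only increases with n, so the threshold is first crossed at n = 16.

n = 16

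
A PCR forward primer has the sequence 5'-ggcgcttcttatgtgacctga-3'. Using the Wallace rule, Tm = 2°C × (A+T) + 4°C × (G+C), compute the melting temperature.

64°C

Base counts: A=3, T=7, G=6, C=5
A+T = 10, G+C = 11
Tm = 2(10) + 4(11) = 20 + 44 = 64°C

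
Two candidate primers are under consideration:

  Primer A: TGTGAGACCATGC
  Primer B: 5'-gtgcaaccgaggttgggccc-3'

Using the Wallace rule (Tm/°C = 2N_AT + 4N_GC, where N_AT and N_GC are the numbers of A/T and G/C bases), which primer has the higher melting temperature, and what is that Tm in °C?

Primer B, 68°C

Primer A: A+T=6, G+C=7 → Tm = 2(6)+4(7) = 40°C
Primer B: A+T=6, G+C=14 → Tm = 2(6)+4(14) = 68°C
40°C vs 68°C → primer B is higher.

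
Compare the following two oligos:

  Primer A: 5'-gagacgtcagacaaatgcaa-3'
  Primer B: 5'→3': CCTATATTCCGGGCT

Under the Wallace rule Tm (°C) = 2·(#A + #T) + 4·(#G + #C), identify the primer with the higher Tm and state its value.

Primer A, 58°C

Primer A: A+T=11, G+C=9 → Tm = 2(11)+4(9) = 58°C
Primer B: A+T=7, G+C=8 → Tm = 2(7)+4(8) = 46°C
58°C vs 46°C → primer A is higher.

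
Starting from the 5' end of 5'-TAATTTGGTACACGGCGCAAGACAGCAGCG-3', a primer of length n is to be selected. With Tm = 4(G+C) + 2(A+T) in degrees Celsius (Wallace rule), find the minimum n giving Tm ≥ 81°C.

First 27 bases: TAATTTGGTACACGGCGCAAGACAGCA → Tm = 80°C (< 81°C)
First 28 bases: TAATTTGGTACACGGCGCAAGACAGCAG → Tm = 84°C (≥ 81°C)
Since every base adds ≥2°C, Tm only increases with n, so the threshold is first crossed at n = 28.

n = 28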